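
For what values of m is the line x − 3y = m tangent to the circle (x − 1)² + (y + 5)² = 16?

The line touches the circle iff its distance from (1, −5) is 4:
|1·1 − 3·(−5) − m| / √10 = 4
|m − (16)| = 4√10.

m = 16 ± 4√10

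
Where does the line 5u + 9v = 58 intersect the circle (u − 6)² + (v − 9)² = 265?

(−10, 12) and (17, −3)

Substitute v = (58 − 5u)/9:
106u² − 742u − 18020 = 0  ⟹  u² − 7u − 170 = 0
u = 17 or u = −10, giving (17, −3) and (−10, 12).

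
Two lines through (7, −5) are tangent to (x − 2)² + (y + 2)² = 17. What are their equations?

A line y − (−5) = m(x − (7)) is tangent when its distance from (2, −2) is √17:
[m·(−5) − (3)]² = 17(m² + 1)
4m² + 15m − 4 = 0, so m = −4 or m = 1/4.
With m = −4: 4x + y = 23. With m = 1/4: x − 4y = 27.

4x + y = 23 and x − 4y = 27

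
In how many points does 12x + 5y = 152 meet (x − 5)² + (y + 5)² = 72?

d² = (12·5 + 5·(−5) − (152))²/169 = 81; r² = 72.
Since d² > r², the line lies outside the circle.

0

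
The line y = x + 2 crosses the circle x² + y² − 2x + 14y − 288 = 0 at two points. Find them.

(−16, −14) and (8, 10)

Substitute y = x + 2:
2x² + 16x − 256 = 0  ⟹  x² + 8x − 128 = 0
x = 8 or x = −16, giving (8, 10) and (−16, −14).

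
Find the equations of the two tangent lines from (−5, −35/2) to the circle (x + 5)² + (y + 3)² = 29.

Write the tangent as mx − y + (−35/2 − m·(−5)) = 0 and set its distance from the centre to √29:
(0m − (29/2))² = 29(m² + 1)
4m² − 25 = 0, so m = 5/2 or m = −5/2.
With m = 5/2: 5x − 2y = 10. With m = −5/2: 5x + 2y = −60.

5x − 2y = 10 and 5x + 2y = −60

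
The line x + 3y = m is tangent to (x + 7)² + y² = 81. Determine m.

m = −7 ± 9√10

The line touches the circle iff its distance from (−7, 0) is 9:
|1·(−7) + 3·0 − m| / √10 = 9
|m − (−7)| = 9√10.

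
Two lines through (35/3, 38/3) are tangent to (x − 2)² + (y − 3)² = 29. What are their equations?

5x − 2y = 33 and 2x − 5y = −40

Let a tangent through (35/3, 38/3) have slope m. Its distance from (2, 3) must equal √29:
[m·(−29/3) − (−29/3)]² = 29(m² + 1)
10m² − 29m + 10 = 0, so m = 5/2 or m = 2/5.
With m = 5/2: 5x − 2y = 33. With m = 2/5: 2x − 5y = −40.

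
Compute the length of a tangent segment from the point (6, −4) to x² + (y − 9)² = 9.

Centre (0, 9), r² = 9. |PO|² = (6)² + (−13)² = 205.
By the tangent–radius right angle, tangent length = √(|PO|² − r²) = √196 = 14.

14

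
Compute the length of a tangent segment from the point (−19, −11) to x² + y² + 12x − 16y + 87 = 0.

√517

Centre (−6, 8), r² = 13. |PO|² = (−13)² + (−19)² = 530.
By the tangent–radius right angle, tangent length = √(|PO|² − r²) = √517.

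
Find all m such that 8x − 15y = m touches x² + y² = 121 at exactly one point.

m = −187 or m = 187

For a tangent, require d(centre, line) = r = 11.
|8·0 − 15·0 − m| / √289 = 11
|m| = 11·17, so m = 187 or m = −187.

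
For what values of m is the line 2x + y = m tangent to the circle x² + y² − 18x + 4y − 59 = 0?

m = 16 ± 12√5

For a tangent, require d(centre, line) = r = 12.
|2·9 + 1·(−2) − m| / √5 = 12
|m − (16)| = 12√5.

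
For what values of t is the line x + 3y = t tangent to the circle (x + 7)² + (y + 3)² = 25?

For a tangent, require d(centre, line) = r = 5.
|1·(−7) + 3·(−3) − t| / √10 = 5
|t − (−16)| = 5√10.

t = −16 ± 5√10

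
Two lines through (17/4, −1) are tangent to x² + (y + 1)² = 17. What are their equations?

4x − y = 18 and 4x + y = 16

Write the tangent as mx − y + (−1 − m·(17/4)) = 0 and set its distance from the centre to √17:
(−17/4m − (0))² = 17(m² + 1)
m² − 16 = 0, so m = 4 or m = −4.
Through (17/4, −1) these give 4x − y = 18 and 4x + y = 16.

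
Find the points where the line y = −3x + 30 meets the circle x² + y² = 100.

(8, 6) and (10, 0)

Express y = −3x + 30 and substitute into the circle:
10x² − 180x + 800 = 0  ⟹  x² − 18x + 80 = 0
x = 10 or x = 8, giving (10, 0) and (8, 6).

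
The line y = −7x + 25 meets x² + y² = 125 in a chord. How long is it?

Express y = −7x + 25 and substitute into the circle:
50x² − 350x + 500 = 0  ⟹  x² − 7x + 10 = 0
x = 5 or x = 2, giving (5, −10) and (2, 11).
|(5, −10) − (2, 11)| = √((3)² + (−21)²) = 15√2.

15√2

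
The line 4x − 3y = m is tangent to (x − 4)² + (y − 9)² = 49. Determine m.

Tangency holds when the distance from the centre (4, 9) to the line equals the radius 7:
|4·4 − 3·9 − m| / √25 = 7
|m − (−11)| = 7·5, so m = 24 or m = −46.

m = −46 or m = 24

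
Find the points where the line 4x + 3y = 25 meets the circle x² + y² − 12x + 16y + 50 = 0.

Substitute y = (25 − 4x)/3:
25x² − 500x + 2275 = 0  ⟹  x² − 20x + 91 = 0
x = 13 or x = 7, giving (13, −9) and (7, −1).

(7, −1) and (13, −9)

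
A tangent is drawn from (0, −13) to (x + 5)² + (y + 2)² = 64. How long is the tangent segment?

√82

The centre is (−5, −2) and r = 8. The square of the distance from P to the centre is 25 + 121 = 146.
The tangent meets the radius at right angles, so tangent² = |PO|² − r² = 146 − 64 = 82.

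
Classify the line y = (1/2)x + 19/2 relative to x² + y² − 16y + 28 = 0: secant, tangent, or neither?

Substituting the line into the circle gives 5x² + 6x − 135 = 0.
Discriminant = (6)² − 4·5·(−135) = 2736 > 0.
Two real roots: the line is a secant.

secant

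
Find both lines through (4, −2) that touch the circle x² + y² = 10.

x − 3y = 10 and 3x + y = 10

Let a tangent through (4, −2) have slope m. Its distance from (0, 0) must equal √10:
[m·(−4) − (2)]² = 10(m² + 1)
3m² + 8m − 3 = 0, so m = 1/3 or m = −3.
Through (4, −2) these give x − 3y = 10 and 3x + y = 10.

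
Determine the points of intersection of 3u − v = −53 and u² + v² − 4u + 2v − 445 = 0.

Substitute v = 3u + 53:
10u² + 320u + 2470 = 0  ⟹  u² + 32u + 247 = 0
u = −13 or u = −19, giving (−13, 14) and (−19, −4).

(−19, −4) and (−13, 14)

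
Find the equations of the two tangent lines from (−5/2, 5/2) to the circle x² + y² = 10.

x − 3y = −10 and 3x − y = −10

Let a tangent through (−5/2, 5/2) have slope m. Its distance from (0, 0) must equal √10:
(5/2m − (−5/2))² = 10(m² + 1)
3m² − 10m + 3 = 0, so m = 1/3 or m = 3.
With m = 1/3: x − 3y = −10. With m = 3: 3x − y = −10.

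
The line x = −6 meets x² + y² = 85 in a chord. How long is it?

14

Centre (0, 0), r² = 85. Perpendicular distance d from centre to line = |6| / √1 = 6.
Half the chord is √(r² − d²) = √(49), so the full chord is 14.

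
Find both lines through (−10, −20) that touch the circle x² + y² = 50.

7x − y = −50 and x − y = 10

A line y − (−20) = m(x − (−10)) is tangent when its distance from (0, 0) is 5√2:
(10m − (20))² = 50(m² + 1)
m² − 8m + 7 = 0, so m = 7 or m = 1.
With m = 7: 7x − y = −50. With m = 1: x − y = 10.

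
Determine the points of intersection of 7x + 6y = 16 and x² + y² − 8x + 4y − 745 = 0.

Express y = (16 − 7x)/6 and substitute into the circle:
85x² − 680x − 26180 = 0  ⟹  x² − 8x − 308 = 0
x = 22 or x = −14, giving (22, −23) and (−14, 19).

(−14, 19) and (22, −23)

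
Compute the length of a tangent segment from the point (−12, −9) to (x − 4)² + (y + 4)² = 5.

2√69

With centre O = (4, −4), |OP|² = 281 and r² = 5.
By the tangent–radius right angle, tangent length = √(|PO|² − r²) = √276 = 2√69.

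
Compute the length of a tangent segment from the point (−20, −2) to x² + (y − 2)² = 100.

2√79

The centre is (0, 2) and r = 10. The square of the distance from P to the centre is 400 + 16 = 416.
The tangent meets the radius at right angles, so tangent² = |PO|² − r² = 416 − 100 = 316.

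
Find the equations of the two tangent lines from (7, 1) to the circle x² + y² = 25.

Write the tangent as mx − y + (1 − m·(7)) = 0 and set its distance from the centre to 5:
[m·(−7) − (−1)]² = 25(m² + 1)
12m² − 7m − 12 = 0, so m = 4/3 or m = −3/4.
Through (7, 1) these give 4x − 3y = 25 and 3x + 4y = 25.

4x − 3y = 25 and 3x + 4y = 25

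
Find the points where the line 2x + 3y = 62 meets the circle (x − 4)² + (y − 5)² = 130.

Express y = (62 − 2x)/3 and substitute into the circle:
13x² − 260x + 1183 = 0  ⟹  x² − 20x + 91 = 0
x = 13 or x = 7, giving (13, 12) and (7, 16).

(7, 16) and (13, 12)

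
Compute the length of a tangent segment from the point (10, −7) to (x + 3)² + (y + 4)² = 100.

Centre (−3, −4), r² = 100. |PO|² = (13)² + (−3)² = 178.
By the tangent–radius right angle, tangent length = √(|PO|² − r²) = √78.

√78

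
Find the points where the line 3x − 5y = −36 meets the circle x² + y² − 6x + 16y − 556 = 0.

(−22, −6) and (13, 15)

From the line, y = (36 + 3x)/5. Substituting:
34x² + 306x − 9724 = 0  ⟹  x² + 9x − 286 = 0
x = 13 or x = −22, giving (13, 15) and (−22, −6).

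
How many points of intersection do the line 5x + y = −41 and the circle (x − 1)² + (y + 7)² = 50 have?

0

d² = (5·1 + 1·(−7) − (−41))²/26 = 117/2; r² = 50.
Since d² > r², the line lies outside the circle.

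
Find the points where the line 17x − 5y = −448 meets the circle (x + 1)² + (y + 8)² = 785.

(−29, −9) and (−24, 8)

From the line, y = (448 + 17x)/5. Substituting:
314x² + 16642x + 218544 = 0  ⟹  x² + 53x + 696 = 0
x = −24 or x = −29, giving (−24, 8) and (−29, −9).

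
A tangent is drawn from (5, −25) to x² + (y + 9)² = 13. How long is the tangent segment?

2√67

The centre is (0, −9) and r = √13. The square of the distance from P to the centre is 25 + 256 = 281.
The tangent meets the radius at right angles, so tangent² = |PO|² − r² = 281 − 13 = 268.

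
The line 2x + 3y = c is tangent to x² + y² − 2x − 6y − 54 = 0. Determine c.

The line touches the circle iff its distance from (1, 3) is 8:
|2·1 + 3·3 − c| / √13 = 8
|c − (11)| = 8√13.

c = 11 ± 8√13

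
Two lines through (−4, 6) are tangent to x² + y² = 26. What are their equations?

5x − y = −26 and x + 5y = 26

Let a tangent through (−4, 6) have slope m. Its distance from (0, 0) must equal √26:
[m·(4) − (−6)]² = 26(m² + 1)
5m² − 24m − 5 = 0, so m = 5 or m = −1/5.
Through (−4, 6) these give 5x − y = −26 and x + 5y = 26.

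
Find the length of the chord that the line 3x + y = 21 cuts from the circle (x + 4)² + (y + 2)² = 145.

3√10

The distance from (−4, −2) to the line is 35/√10, and r² = 145.
Chord = 2√(r² − d²) = 2·√(45/2) = 3√10.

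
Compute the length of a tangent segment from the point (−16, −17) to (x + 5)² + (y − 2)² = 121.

With centre O = (−5, 2), |OP|² = 482 and r² = 121.
Power of the point: PT² = |PO|² − r² = 361, so PT = 19.

19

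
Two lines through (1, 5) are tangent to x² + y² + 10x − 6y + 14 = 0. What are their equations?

A line y − (5) = m(x − (1)) is tangent when its distance from (−5, 3) is 2√5:
(−6m − (−2))² = 20(m² + 1)
2m² − 3m − 2 = 0, so m = 2 or m = −1/2.
Through (1, 5) these give 2x − y = −3 and x + 2y = 11.

2x − y = −3 and x + 2y = 11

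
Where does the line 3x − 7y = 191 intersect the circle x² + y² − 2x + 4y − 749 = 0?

From the line, y = (−191 + 3x)/7. Substituting:
58x² − 1160x − 5568 = 0  ⟹  x² − 20x − 96 = 0
x = 24 or x = −4, giving (24, −17) and (−4, −29).

(−4, −29) and (24, −17)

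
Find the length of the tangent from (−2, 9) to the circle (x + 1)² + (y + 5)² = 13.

The centre is (−1, −5) and r = √13. The square of the distance from P to the centre is 1 + 196 = 197.
The tangent meets the radius at right angles, so tangent² = |PO|² − r² = 197 − 13 = 184.

2√46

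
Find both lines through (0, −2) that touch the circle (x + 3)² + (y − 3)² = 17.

4x − y = 2 and x + 4y = −8

Write the tangent as mx − y + (−2 − m·(0)) = 0 and set its distance from the centre to √17:
[m·(−3) − (5)]² = 17(m² + 1)
4m² − 15m − 4 = 0, so m = 4 or m = −1/4.
With m = 4: 4x − y = 2. With m = −1/4: x + 4y = −8.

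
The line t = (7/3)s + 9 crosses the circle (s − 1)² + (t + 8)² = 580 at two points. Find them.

Substitute t = (27 + 7s)/3:
58s² + 696s − 2610 = 0  ⟹  s² + 12s − 45 = 0
s = 3 or s = −15, giving (3, 16) and (−15, −26).

(−15, −26) and (3, 16)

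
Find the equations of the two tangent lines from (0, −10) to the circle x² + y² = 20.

2x + y = −10 and 2x − y = 10

Write the tangent as mx − y + (−10 − m·(0)) = 0 and set its distance from the centre to 2√5:
(0m − (10))² = 20(m² + 1)
m² − 4 = 0, so m = −2 or m = 2.
Through (0, −10) these give 2x + y = −10 and 2x − y = 10.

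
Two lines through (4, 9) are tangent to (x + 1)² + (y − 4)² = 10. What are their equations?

3x − y = 3 and x − 3y = −23

A line y − (9) = m(x − (4)) is tangent when its distance from (−1, 4) is √10:
(−5m − (−5))² = 10(m² + 1)
3m² − 10m + 3 = 0, so m = 3 or m = 1/3.
Through (4, 9) these give 3x − y = 3 and x − 3y = −23.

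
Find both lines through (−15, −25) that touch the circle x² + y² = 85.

Let a tangent through (−15, −25) have slope m. Its distance from (0, 0) must equal √85:
[m·(15) − (25)]² = 85(m² + 1)
14m² − 75m + 54 = 0, so m = 6/7 or m = 9/2.
Through (−15, −25) these give 6x − 7y = 85 and 9x − 2y = −85.

6x − 7y = 85 and 9x − 2y = −85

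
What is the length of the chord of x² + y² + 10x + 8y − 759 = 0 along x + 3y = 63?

8√10

Centre (−5, −4), r² = 800. Perpendicular distance d from centre to line = |−80| / √10 = 80/√10.
Half the chord is √(r² − d²) = √(160), so the full chord is 8√10.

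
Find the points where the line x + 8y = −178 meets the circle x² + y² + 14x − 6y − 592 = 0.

(−18, −20) and (−2, −22)

From the line, y = (−178 − x)/8. Substituting:
65x² + 1300x + 2340 = 0  ⟹  x² + 20x + 36 = 0
x = −2 or x = −18, giving (−2, −22) and (−18, −20).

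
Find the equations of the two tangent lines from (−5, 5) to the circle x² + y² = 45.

Let a tangent through (−5, 5) have slope m. Its distance from (0, 0) must equal 3√5:
[m·(5) − (−5)]² = 45(m² + 1)
2m² − 5m + 2 = 0, so m = 2 or m = 1/2.
Through (−5, 5) these give 2x − y = −15 and x − 2y = −15.

2x − y = −15 and x − 2y = −15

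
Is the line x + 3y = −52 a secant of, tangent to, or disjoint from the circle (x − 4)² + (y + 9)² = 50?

disjoint

Substituting the line into the circle gives 10x² − 22x + 319 = 0.
Discriminant = (−22)² − 4·10·(319) = −12276 < 0.
No real roots: the line does not meet the circle.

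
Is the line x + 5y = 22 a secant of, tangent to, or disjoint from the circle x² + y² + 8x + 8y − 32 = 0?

Centre (−4, −4), r² = 64. Distance² from centre to line = (−46)²/26 = 1058/13.
Since d² > r², the line lies outside the circle.

disjoint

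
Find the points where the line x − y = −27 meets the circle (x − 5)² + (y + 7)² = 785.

(−18, 9) and (−11, 16)

Express y = x + 27 and substitute into the circle:
2x² + 58x + 396 = 0  ⟹  x² + 29x + 198 = 0
x = −11 or x = −18, giving (−11, 16) and (−18, 9).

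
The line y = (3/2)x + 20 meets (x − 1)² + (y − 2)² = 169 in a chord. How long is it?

4√13

Centre (1, 2), r² = 169. Perpendicular distance d from centre to line = |39| / √13 = 39/√13.
Half the chord is √(r² − d²) = √(52), so the full chord is 4√13.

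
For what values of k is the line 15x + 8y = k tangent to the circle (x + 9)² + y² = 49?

For a tangent, require d(centre, line) = r = 7.
|15·(−9) + 8·0 − k| / √289 = 7
|k − (−135)| = 7·17, so k = −16 or k = −254.

k = −254 or k = −16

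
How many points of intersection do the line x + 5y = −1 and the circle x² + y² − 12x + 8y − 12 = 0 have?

2

Centre (6, −4), r² = 64. Distance² from centre to line = (−13)²/26 = 13/2.
Since d² < r², the line cuts the circle twice.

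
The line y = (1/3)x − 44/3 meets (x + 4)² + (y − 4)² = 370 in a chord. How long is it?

2√10

Substitute y = (−44 + x)/3:
10x² − 40x − 50 = 0  ⟹  x² − 4x − 5 = 0
x = 5 or x = −1, giving (5, −13) and (−1, −15).
Chord length = distance between (5, −13) and (−1, −15) = √40 = 2√10.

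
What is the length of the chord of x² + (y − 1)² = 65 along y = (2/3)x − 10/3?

4√13

Substitute y = (−10 + 2x)/3:
13x² − 52x − 416 = 0  ⟹  x² − 4x − 32 = 0
x = 8 or x = −4, giving (8, 2) and (−4, −6).
|(8, 2) − (−4, −6)| = √((12)² + (8)²) = 4√13.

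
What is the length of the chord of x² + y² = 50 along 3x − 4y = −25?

10

Centre (0, 0), r² = 50. Perpendicular distance d from centre to line = |25| / √25 = 25/√25.
Chord = 2√(r² − d²) = 2·√(25) = 10.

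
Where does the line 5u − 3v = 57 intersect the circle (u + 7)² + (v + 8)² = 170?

From the line, v = (−57 + 5u)/3. Substituting:
34u² − 204u = 0  ⟹  u² − 6u = 0
u = 6 or u = 0, giving (6, −9) and (0, −19).

(0, −19) and (6, −9)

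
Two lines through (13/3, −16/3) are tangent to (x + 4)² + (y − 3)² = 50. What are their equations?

x + 7y = −33 and 7x + y = 25

Let a tangent through (13/3, −16/3) have slope m. Its distance from (−4, 3) must equal 5√2:
(−25/3m − (25/3))² = 50(m² + 1)
7m² + 50m + 7 = 0, so m = −1/7 or m = −7.
With m = −1/7: x + 7y = −33. With m = −7: 7x + y = 25.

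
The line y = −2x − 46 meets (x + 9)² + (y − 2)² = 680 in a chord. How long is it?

20√5

Express y = −2x − 46 and substitute into the circle:
5x² + 210x + 1705 = 0  ⟹  x² + 42x + 341 = 0
x = −11 or x = −31, giving (−11, −24) and (−31, 16).
|(−11, −24) − (−31, 16)| = √((20)² + (−40)²) = 20√5.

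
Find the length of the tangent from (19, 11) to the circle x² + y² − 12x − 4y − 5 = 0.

The centre is (6, 2) and r = 3√5. The square of the distance from P to the centre is 169 + 81 = 250.
By the tangent–radius right angle, tangent length = √(|PO|² − r²) = √205.

√205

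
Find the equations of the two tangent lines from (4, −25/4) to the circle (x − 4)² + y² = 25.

3x + 4y = −13 and 3x − 4y = 37

Let a tangent through (4, −25/4) have slope m. Its distance from (4, 0) must equal 5:
(0m − (25/4))² = 25(m² + 1)
16m² − 9 = 0, so m = −3/4 or m = 3/4.
With m = −3/4: 3x + 4y = −13. With m = 3/4: 3x − 4y = 37.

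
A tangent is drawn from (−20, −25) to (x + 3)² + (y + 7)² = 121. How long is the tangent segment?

The centre is (−3, −7) and r = 11. The square of the distance from P to the centre is 289 + 324 = 613.
The tangent meets the radius at right angles, so tangent² = |PO|² − r² = 613 − 121 = 492.

2√123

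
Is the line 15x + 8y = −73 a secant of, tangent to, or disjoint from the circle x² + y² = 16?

Centre (0, 0), r² = 16. Distance² from centre to line = (73)²/289 = 5329/289.
Since d² > r², the line lies outside the circle.

disjoint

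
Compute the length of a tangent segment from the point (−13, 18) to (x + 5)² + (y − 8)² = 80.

2√21

The centre is (−5, 8) and r = 4√5. The square of the distance from P to the centre is 64 + 100 = 164.
Power of the point: PT² = |PO|² − r² = 84, so PT = 2√21.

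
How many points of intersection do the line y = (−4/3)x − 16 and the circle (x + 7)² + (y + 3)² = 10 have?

Substituting the line into the circle gives 25x² + 438x + 1872 = 0.
Δ = 191844 − 187200 = 4644.
Two real roots: the line is a secant.

2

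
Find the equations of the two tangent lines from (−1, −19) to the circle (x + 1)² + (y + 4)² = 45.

2x + y = −21 and 2x − y = 17

Let a tangent through (−1, −19) have slope m. Its distance from (−1, −4) must equal 3√5:
[m·(0) − (15)]² = 45(m² + 1)
m² − 4 = 0, so m = −2 or m = 2.
With m = −2: 2x + y = −21. With m = 2: 2x − y = 17.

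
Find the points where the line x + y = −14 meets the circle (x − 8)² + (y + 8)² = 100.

(0, −14) and (2, −16)

Express y = −x − 14 and substitute into the circle:
2x² − 4x = 0  ⟹  x² − 2x = 0
x = 2 or x = 0, giving (2, −16) and (0, −14).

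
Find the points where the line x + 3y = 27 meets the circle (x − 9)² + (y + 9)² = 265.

From the line, y = (27 − x)/3. Substituting:
10x² − 270x + 1260 = 0  ⟹  x² − 27x + 126 = 0
x = 21 or x = 6, giving (21, 2) and (6, 7).

(6, 7) and (21, 2)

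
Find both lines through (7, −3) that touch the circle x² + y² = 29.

Let a tangent through (7, −3) have slope m. Its distance from (0, 0) must equal √29:
[m·(−7) − (3)]² = 29(m² + 1)
10m² + 21m − 10 = 0, so m = −5/2 or m = 2/5.
With m = −5/2: 5x + 2y = 29. With m = 2/5: 2x − 5y = 29.

5x + 2y = 29 and 2x − 5y = 29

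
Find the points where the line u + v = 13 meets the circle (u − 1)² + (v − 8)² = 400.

(−11, 24) and (17, −4)

From the line, v = −u + 13. Substituting:
2u² − 12u − 374 = 0  ⟹  u² − 6u − 187 = 0
u = 17 or u = −11, giving (17, −4) and (−11, 24).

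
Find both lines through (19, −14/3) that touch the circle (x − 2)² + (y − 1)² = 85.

2x − 9y = 80 and 7x + 6y = 105

A line y − (−14/3) = m(x − (19)) is tangent when its distance from (2, 1) is √85:
[m·(−17) − (17/3)]² = 85(m² + 1)
54m² + 51m − 14 = 0, so m = 2/9 or m = −7/6.
Through (19, −14/3) these give 2x − 9y = 80 and 7x + 6y = 105.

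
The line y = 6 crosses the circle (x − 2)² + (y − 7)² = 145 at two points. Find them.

Substitute y = 6:
x² − 4x − 140 = 0
x = 14 or x = −10, giving (14, 6) and (−10, 6).

(−10, 6) and (14, 6)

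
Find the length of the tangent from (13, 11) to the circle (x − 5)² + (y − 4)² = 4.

Centre (5, 4), r² = 4. |PO|² = (8)² + (7)² = 113.
Power of the point: PT² = |PO|² − r² = 109, so PT = √109.

√109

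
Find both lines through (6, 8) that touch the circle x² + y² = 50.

x − 7y = −50 and 7x + y = 50

Write the tangent as mx − y + (8 − m·(6)) = 0 and set its distance from the centre to 5√2:
[m·(−6) − (−8)]² = 50(m² + 1)
7m² + 48m − 7 = 0, so m = 1/7 or m = −7.
With m = 1/7: x − 7y = −50. With m = −7: 7x + y = 50.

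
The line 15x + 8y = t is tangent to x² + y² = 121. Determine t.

t = −187 or t = 187

For a tangent, require d(centre, line) = r = 11.
|15·0 + 8·0 − t| / √289 = 11
|t| = 11·17, so t = 187 or t = −187.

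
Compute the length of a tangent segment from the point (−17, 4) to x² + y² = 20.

Centre (0, 0), r² = 20. |PO|² = (−17)² + (4)² = 305.
The tangent meets the radius at right angles, so tangent² = |PO|² − r² = 305 − 20 = 285.

√285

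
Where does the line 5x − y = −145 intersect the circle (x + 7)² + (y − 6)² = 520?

(−29, 0) and (−25, 20)

From the line, y = 5x + 145. Substituting:
26x² + 1404x + 18850 = 0  ⟹  x² + 54x + 725 = 0
x = −25 or x = −29, giving (−25, 20) and (−29, 0).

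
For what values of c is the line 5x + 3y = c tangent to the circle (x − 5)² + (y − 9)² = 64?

c = 52 ± 8√34

The line touches the circle iff its distance from (5, 9) is 8:
|5·5 + 3·9 − c| / √34 = 8
|c − (52)| = 8√34.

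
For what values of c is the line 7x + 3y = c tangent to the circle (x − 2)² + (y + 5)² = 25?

For a tangent, require d(centre, line) = r = 5.
|7·2 + 3·(−5) − c| / √58 = 5
|c − (−1)| = 5√58.

c = −1 ± 5√58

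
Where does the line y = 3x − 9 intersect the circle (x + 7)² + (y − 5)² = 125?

Substitute y = 3x − 9:
10x² − 70x + 120 = 0  ⟹  x² − 7x + 12 = 0
x = 4 or x = 3, giving (4, 3) and (3, 0).

(3, 0) and (4, 3)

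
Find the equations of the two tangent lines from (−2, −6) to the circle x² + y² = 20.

A line y − (−6) = m(x − (−2)) is tangent when its distance from (0, 0) is 2√5:
(2m − (6))² = 20(m² + 1)
2m² + 3m − 2 = 0, so m = −2 or m = 1/2.
Through (−2, −6) these give 2x + y = −10 and x − 2y = 10.

2x + y = −10 and x − 2y = 10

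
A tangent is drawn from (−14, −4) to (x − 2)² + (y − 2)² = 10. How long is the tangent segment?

The centre is (2, 2) and r = √10. The square of the distance from P to the centre is 256 + 36 = 292.
By the tangent–radius right angle, tangent length = √(|PO|² − r²) = √282.

√282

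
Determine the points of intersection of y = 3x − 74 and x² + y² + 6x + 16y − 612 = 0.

From the line, y = 3x − 74. Substituting:
10x² − 390x + 3680 = 0  ⟹  x² − 39x + 368 = 0
x = 23 or x = 16, giving (23, −5) and (16, −26).

(16, −26) and (23, −5)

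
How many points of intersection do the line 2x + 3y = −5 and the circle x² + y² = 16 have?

Substituting the line into the circle gives 13x² + 20x − 119 = 0.
Discriminant = (20)² − 4·13·(−119) = 6588 > 0.
Two real roots: the line is a secant.

2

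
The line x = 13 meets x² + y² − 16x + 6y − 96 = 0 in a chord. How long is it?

24

The distance from (8, −3) to the line is 5, and r² = 169.
Chord = 2√(r² − d²) = 2·√(144) = 24.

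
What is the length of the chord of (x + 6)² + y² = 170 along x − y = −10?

Centre (−6, 0), r² = 170. Perpendicular distance d from centre to line = |4| / √2 = 4/√2.
Chord = 2√(r² − d²) = 2·√(162) = 18√2.

18√2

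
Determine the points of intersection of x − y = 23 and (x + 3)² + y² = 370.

Express y = x − 23 and substitute into the circle:
2x² − 40x + 168 = 0  ⟹  x² − 20x + 84 = 0
x = 14 or x = 6, giving (14, −9) and (6, −17).

(6, −17) and (14, −9)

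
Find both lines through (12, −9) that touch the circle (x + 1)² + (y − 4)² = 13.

Write the tangent as mx − y + (−9 − m·(12)) = 0 and set its distance from the centre to √13:
(−13m − (13))² = 13(m² + 1)
6m² + 13m + 6 = 0, so m = −3/2 or m = −2/3.
With m = −3/2: 3x + 2y = 18. With m = −2/3: 2x + 3y = −3.

3x + 2y = 18 and 2x + 3y = −3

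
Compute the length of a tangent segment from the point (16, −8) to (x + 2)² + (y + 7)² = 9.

2√79

With centre O = (−2, −7), |OP|² = 325 and r² = 9.
The tangent meets the radius at right angles, so tangent² = |PO|² − r² = 325 − 9 = 316.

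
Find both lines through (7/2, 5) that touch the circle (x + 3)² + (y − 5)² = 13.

2x + 3y = 22 and 2x − 3y = −8

Let a tangent through (7/2, 5) have slope m. Its distance from (−3, 5) must equal √13:
[m·(−13/2) − (0)]² = 13(m² + 1)
9m² − 4 = 0, so m = −2/3 or m = 2/3.
With m = −2/3: 2x + 3y = 22. With m = 2/3: 2x − 3y = −8.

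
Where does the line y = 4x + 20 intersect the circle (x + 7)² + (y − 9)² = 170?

From the line, y = 4x + 20. Substituting:
17x² + 102x = 0  ⟹  x² + 6x = 0
x = 0 or x = −6, giving (0, 20) and (−6, −4).

(−6, −4) and (0, 20)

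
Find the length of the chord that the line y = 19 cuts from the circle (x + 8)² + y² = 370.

6

The distance from (−8, 0) to the line is 19, and r² = 370.
Half the chord is √(r² − d²) = √(9), so the full chord is 6.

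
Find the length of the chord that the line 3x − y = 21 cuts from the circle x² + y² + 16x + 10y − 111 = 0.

Centre (−8, −5), r² = 200. Perpendicular distance d from centre to line = |−40| / √10 = 40/√10.
Chord = 2√(r² − d²) = 2·√(40) = 4√10.

4√10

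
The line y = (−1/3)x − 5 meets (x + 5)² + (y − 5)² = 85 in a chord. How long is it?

3√10

The distance from (−5, 5) to the line is 25/√10, and r² = 85.
Chord = 2√(r² − d²) = 2·√(45/2) = 3√10.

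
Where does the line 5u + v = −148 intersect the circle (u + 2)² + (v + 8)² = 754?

(−29, −3) and (−25, −23)

From the line, v = −5u − 148. Substituting:
26u² + 1404u + 18850 = 0  ⟹  u² + 54u + 725 = 0
u = −25 or u = −29, giving (−25, −23) and (−29, −3).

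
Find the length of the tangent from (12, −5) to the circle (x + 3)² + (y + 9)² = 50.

With centre O = (−3, −9), |OP|² = 241 and r² = 50.
Power of the point: PT² = |PO|² − r² = 191, so PT = √191.

√191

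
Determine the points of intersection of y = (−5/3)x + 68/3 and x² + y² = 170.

Express y = (68 − 5x)/3 and substitute into the circle:
34x² − 680x + 3094 = 0  ⟹  x² − 20x + 91 = 0
x = 13 or x = 7, giving (13, 1) and (7, 11).

(7, 11) and (13, 1)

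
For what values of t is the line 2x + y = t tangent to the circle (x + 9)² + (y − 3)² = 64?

For a tangent, require d(centre, line) = r = 8.
|2·(−9) + 1·3 − t| / √5 = 8
|t − (−15)| = 8√5.

t = −15 ± 8√5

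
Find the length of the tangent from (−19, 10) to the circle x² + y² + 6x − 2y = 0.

√327

With centre O = (−3, 1), |OP|² = 337 and r² = 10.
By the tangent–radius right angle, tangent length = √(|PO|² − r²) = √327.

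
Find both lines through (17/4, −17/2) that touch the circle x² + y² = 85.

6x − 7y = 85 and 2x − 9y = 85

Write the tangent as mx − y + (−17/2 − m·(17/4)) = 0 and set its distance from the centre to √85:
(−17/4m − (17/2))² = 85(m² + 1)
63m² − 68m + 12 = 0, so m = 6/7 or m = 2/9.
With m = 6/7: 6x − 7y = 85. With m = 2/9: 2x − 9y = 85.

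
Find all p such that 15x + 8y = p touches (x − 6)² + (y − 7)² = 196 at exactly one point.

Tangency holds when the distance from the centre (6, 7) to the line equals the radius 14:
|15·6 + 8·7 − p| / √289 = 14
|p − (146)| = 14·17, so p = 384 or p = −92.

p = −92 or p = 384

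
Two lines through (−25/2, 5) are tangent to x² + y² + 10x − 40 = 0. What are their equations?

4x − 7y = −85 and 8x − y = −105

Write the tangent as mx − y + (5 − m·(−25/2)) = 0 and set its distance from the centre to √65:
(15/2m − (−5))² = 65(m² + 1)
7m² − 60m + 32 = 0, so m = 4/7 or m = 8.
Through (−25/2, 5) these give 4x − 7y = −85 and 8x − y = −105.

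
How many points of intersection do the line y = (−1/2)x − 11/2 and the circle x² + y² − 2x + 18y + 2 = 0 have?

Substituting the line into the circle gives 5x² − 22x − 267 = 0.
Δ = 484 − (−5340) = 5824.
Two real roots: the line is a secant.

2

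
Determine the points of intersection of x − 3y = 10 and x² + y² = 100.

From the line, y = (−10 + x)/3. Substituting:
10x² − 20x − 800 = 0  ⟹  x² − 2x − 80 = 0
x = 10 or x = −8, giving (10, 0) and (−8, −6).

(−8, −6) and (10, 0)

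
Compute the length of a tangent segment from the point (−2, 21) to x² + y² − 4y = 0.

Centre (0, 2), r² = 4. |PO|² = (−2)² + (19)² = 365.
Power of the point: PT² = |PO|² − r² = 361, so PT = 19.

19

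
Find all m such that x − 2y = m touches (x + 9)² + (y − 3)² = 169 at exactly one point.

Tangency holds when the distance from the centre (−9, 3) to the line equals the radius 13:
|1·(−9) − 2·3 − m| / √5 = 13
|m − (−15)| = 13√5.

m = −15 ± 13√5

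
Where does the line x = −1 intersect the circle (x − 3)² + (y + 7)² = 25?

The line gives x = −1. Substituting into the circle:
y² + 14y + 40 = 0
y = −4 or y = −10, giving (−1, −4) and (−1, −10).

(−1, −10) and (−1, −4)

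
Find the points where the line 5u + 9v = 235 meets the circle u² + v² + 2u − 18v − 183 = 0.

(2, 25) and (11, 20)

From the line, v = (235 − 5u)/9. Substituting:
106u² − 1378u + 2332 = 0  ⟹  u² − 13u + 22 = 0
u = 11 or u = 2, giving (11, 20) and (2, 25).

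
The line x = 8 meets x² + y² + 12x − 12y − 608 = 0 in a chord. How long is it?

44

Centre (−6, 6), r² = 680. Perpendicular distance d from centre to line = |−14| / √1 = 14.
Chord = 2√(r² − d²) = 2·√(484) = 44.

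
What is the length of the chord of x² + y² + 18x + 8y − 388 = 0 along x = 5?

34

The distance from (−9, −4) to the line is 14, and r² = 485.
Half the chord is √(r² − d²) = √(289), so the full chord is 34.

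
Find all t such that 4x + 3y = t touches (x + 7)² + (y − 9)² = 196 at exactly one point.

t = −71 or t = 69

For a tangent, require d(centre, line) = r = 14.
|4·(−7) + 3·9 − t| / √25 = 14
|t − (−1)| = 14·5, so t = 69 or t = −71.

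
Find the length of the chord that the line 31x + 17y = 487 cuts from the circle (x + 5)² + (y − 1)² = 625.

25√2

From the line, y = (487 − 31x)/17. Substituting:
1250x² − 26250x + 47500 = 0  ⟹  x² − 21x + 38 = 0
x = 19 or x = 2, giving (19, −6) and (2, 25).
Chord length = distance between (19, −6) and (2, 25) = √1250 = 25√2.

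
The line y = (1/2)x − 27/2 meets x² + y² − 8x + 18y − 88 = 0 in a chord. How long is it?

12√5

Substitute y = (−27 + x)/2:
5x² − 50x − 595 = 0  ⟹  x² − 10x − 119 = 0
x = 17 or x = −7, giving (17, −5) and (−7, −17).
Chord length = distance between (17, −5) and (−7, −17) = √720 = 12√5.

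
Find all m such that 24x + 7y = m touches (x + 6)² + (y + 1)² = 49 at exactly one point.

m = −326 or m = 24

The line touches the circle iff its distance from (−6, −1) is 7:
|24·(−6) + 7·(−1) − m| / √625 = 7
|m − (−151)| = 7·25, so m = 24 or m = −326.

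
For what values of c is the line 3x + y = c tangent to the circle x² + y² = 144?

c = ±12√10

The line touches the circle iff its distance from (0, 0) is 12:
|3·0 + 1·0 − c| / √10 = 12
|c| = 12√10.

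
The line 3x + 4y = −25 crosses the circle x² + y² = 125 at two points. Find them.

From the line, y = (−25 − 3x)/4. Substituting:
25x² + 150x − 1375 = 0  ⟹  x² + 6x − 55 = 0
x = 5 or x = −11, giving (5, −10) and (−11, 2).

(−11, 2) and (5, −10)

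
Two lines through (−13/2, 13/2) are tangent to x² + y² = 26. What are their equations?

A line y − (13/2) = m(x − (−13/2)) is tangent when its distance from (0, 0) is √26:
[m·(13/2) − (−13/2)]² = 26(m² + 1)
5m² + 26m + 5 = 0, so m = −5 or m = −1/5.
With m = −5: 5x + y = −26. With m = −1/5: x + 5y = 26.

5x + y = −26 and x + 5y = 26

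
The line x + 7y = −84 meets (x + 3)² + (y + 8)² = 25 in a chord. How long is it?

5√2

Centre (−3, −8), r² = 25. Perpendicular distance d from centre to line = |25| / √50 = 25/√50.
Half the chord is √(r² − d²) = √(25/2), so the full chord is 5√2.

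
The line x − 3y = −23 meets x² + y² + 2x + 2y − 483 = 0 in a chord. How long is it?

13√10

Express y = (23 + x)/3 and substitute into the circle:
10x² + 70x − 3680 = 0  ⟹  x² + 7x − 368 = 0
x = 16 or x = −23, giving (16, 13) and (−23, 0).
Chord length = distance between (16, 13) and (−23, 0) = √1690 = 13√10.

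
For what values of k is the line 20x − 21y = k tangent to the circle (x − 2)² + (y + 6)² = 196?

For a tangent, require d(centre, line) = r = 14.
|20·2 − 21·(−6) − k| / √841 = 14
|k − (166)| = 14·29, so k = 572 or k = −240.

k = −240 or k = 572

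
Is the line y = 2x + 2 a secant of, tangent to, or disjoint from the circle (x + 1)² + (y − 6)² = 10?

secant

Substituting the line into the circle gives 5x² − 14x + 7 = 0.
Discriminant = (−14)² − 4·5·(7) = 56 > 0.
Two real roots: the line is a secant.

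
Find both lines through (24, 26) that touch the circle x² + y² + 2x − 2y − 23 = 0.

3x − 4y = −32 and 4x − 3y = 18

Write the tangent as mx − y + (26 − m·(24)) = 0 and set its distance from the centre to 5:
(−25m − (−25))² = 25(m² + 1)
12m² − 25m + 12 = 0, so m = 3/4 or m = 4/3.
With m = 3/4: 3x − 4y = −32. With m = 4/3: 4x − 3y = 18.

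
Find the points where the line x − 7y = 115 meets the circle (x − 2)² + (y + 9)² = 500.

(−18, −19) and (24, −13)

Substitute y = (−115 + x)/7:
50x² − 300x − 21600 = 0  ⟹  x² − 6x − 432 = 0
x = 24 or x = −18, giving (24, −13) and (−18, −19).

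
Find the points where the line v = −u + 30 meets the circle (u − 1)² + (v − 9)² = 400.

(1, 29) and (21, 9)

Express v = −u + 30 and substitute into the circle:
2u² − 44u + 42 = 0  ⟹  u² − 22u + 21 = 0
u = 21 or u = 1, giving (21, 9) and (1, 29).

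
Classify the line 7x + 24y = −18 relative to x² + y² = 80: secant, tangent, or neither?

secant

Centre (0, 0), r² = 80. Distance² from centre to line = (18)²/625 = 324/625.
Since d² < r², the line cuts the circle twice.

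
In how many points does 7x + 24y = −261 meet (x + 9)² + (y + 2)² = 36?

d² = (7·(−9) + 24·(−2) − (−261))²/625 = 36; r² = 36.
Since d² = r², the line is tangent.

1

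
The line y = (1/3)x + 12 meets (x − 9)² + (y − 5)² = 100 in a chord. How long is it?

From the line, y = (36 + x)/3. Substituting:
10x² − 120x + 270 = 0  ⟹  x² − 12x + 27 = 0
x = 9 or x = 3, giving (9, 15) and (3, 13).
Chord length = distance between (9, 15) and (3, 13) = √40 = 2√10.

2√10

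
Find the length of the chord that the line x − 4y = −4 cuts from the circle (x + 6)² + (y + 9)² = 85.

From the line, y = (4 + x)/4. Substituting:
17x² + 272x + 816 = 0  ⟹  x² + 16x + 48 = 0
x = −4 or x = −12, giving (−4, 0) and (−12, −2).
|(−4, 0) − (−12, −2)| = √((8)² + (2)²) = 2√17.

2√17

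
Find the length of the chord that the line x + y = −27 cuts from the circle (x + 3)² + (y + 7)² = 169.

7√2

From the line, y = −x − 27. Substituting:
2x² + 46x + 240 = 0  ⟹  x² + 23x + 120 = 0
x = −8 or x = −15, giving (−8, −19) and (−15, −12).
Chord length = distance between (−8, −19) and (−15, −12) = √98 = 7√2.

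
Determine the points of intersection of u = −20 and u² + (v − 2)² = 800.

(−20, −18) and (−20, 22)

The line gives u = −20. Substituting into the circle:
v² − 4v − 396 = 0
v = 22 or v = −18, giving (−20, 22) and (−20, −18).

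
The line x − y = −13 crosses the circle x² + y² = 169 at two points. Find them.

(−13, 0) and (0, 13)

Substitute y = x + 13:
2x² + 26x = 0  ⟹  x² + 13x = 0
x = 0 or x = −13, giving (0, 13) and (−13, 0).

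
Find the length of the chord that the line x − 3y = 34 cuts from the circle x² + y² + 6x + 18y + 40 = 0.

Express y = (−34 + x)/3 and substitute into the circle:
10x² + 40x − 320 = 0  ⟹  x² + 4x − 32 = 0
x = 4 or x = −8, giving (4, −10) and (−8, −14).
|(4, −10) − (−8, −14)| = √((12)² + (4)²) = 4√10.

4√10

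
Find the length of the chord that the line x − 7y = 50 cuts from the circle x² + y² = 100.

10√2

Substitute y = (−50 + x)/7:
50x² − 100x − 2400 = 0  ⟹  x² − 2x − 48 = 0
x = 8 or x = −6, giving (8, −6) and (−6, −8).
Chord length = distance between (8, −6) and (−6, −8) = √200 = 10√2.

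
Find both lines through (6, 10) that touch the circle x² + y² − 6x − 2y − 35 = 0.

2x + y = 22 and x − 2y = −14

A line y − (10) = m(x − (6)) is tangent when its distance from (3, 1) is 3√5:
[m·(−3) − (−9)]² = 45(m² + 1)
2m² + 3m − 2 = 0, so m = −2 or m = 1/2.
With m = −2: 2x + y = 22. With m = 1/2: x − 2y = −14.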